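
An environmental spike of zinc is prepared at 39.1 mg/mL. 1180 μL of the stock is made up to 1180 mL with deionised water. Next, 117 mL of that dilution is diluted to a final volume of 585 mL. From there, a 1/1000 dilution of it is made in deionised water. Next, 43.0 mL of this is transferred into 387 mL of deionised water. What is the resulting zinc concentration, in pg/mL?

782 pg/mL

Overall dilution factor = 1000 × 5 × 1000 × 10 = 5.00 × 10⁷.
39.1 mg/mL / 5.00 × 10⁷ = 7.82 × 10⁻⁷ mg/mL = 782 pg/mL.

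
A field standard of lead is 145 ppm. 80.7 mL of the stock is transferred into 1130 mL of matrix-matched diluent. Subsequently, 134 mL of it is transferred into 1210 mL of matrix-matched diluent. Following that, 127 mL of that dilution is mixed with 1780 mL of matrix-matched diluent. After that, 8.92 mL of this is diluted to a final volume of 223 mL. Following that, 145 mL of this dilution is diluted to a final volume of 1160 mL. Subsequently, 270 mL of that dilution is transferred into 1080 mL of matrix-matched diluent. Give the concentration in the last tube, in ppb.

Overall dilution factor = 15.00 × 10.03 × 15.02 × 25 × 8 × 5 = 2.26 × 10⁶.
145 ppm / 2.26 × 10⁶ = 6.42 × 10⁻⁵ ppm = 0.0642 ppb.

0.0642 ppb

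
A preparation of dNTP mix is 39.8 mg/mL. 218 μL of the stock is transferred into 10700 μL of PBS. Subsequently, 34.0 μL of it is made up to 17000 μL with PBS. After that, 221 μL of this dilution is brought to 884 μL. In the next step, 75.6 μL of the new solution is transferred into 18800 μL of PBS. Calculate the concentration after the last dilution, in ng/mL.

Overall dilution factor = 50.08 × 500 × 4 × 249.7 = 2.50 × 10⁷.
39.8 mg/mL / 2.50 × 10⁷ = 1.59 × 10⁻⁶ mg/mL = 1.59 ng/mL.

1.59 ng/mL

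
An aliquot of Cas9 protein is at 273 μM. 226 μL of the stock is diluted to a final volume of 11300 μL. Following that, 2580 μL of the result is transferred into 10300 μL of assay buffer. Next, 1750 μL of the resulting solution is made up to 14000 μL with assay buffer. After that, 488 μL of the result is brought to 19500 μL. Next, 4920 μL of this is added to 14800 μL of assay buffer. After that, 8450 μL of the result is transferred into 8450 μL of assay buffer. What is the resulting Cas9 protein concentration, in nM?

Overall dilution factor = 50 × 4.992 × 8 × 39.96 × 4.008 × 2 = 6.40 × 10⁵.
273 μM / 6.40 × 10⁵ = 4.27 × 10⁻⁴ μM = 0.427 nM.

0.427 nM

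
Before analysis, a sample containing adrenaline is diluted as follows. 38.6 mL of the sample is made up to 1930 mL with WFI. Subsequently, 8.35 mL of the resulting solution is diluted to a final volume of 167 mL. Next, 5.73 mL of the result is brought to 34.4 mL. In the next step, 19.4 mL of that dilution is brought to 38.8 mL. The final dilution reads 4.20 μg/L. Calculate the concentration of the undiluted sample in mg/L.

50.4 mg/L

Overall dilution factor = 50 × 20 × 6.003 × 2 = 1.20 × 10⁴.
Original = 4.20 μg/L × 1.20 × 10⁴ = 5.04 × 10⁴ μg/L = 50.4 mg/L.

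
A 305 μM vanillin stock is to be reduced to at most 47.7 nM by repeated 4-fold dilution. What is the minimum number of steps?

7

Need 4ⁿ ≥ 6394, so n ≥ log(6394)/log(4) = 6.32.
Minimum whole steps: n = 7.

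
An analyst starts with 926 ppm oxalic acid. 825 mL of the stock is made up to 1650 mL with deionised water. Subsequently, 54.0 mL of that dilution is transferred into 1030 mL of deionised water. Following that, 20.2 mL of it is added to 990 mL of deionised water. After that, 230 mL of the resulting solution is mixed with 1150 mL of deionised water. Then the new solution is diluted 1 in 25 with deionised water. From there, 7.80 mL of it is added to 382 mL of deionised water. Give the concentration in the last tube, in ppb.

Overall dilution factor = 2 × 20.07 × 50.01 × 6 × 25 × 49.97 = 1.51 × 10⁷.
926 ppm / 1.51 × 10⁷ = 6.15 × 10⁻⁵ ppm = 0.0615 ppb.

0.0615 ppb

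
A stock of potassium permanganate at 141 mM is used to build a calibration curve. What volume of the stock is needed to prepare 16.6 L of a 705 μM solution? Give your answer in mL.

83.0 mL

705 μM = 0.705 mM.
V₁ = C₂V₂/C₁ = 0.705 × 16.6 / 141 = 0.0830 L = 83.0 mL.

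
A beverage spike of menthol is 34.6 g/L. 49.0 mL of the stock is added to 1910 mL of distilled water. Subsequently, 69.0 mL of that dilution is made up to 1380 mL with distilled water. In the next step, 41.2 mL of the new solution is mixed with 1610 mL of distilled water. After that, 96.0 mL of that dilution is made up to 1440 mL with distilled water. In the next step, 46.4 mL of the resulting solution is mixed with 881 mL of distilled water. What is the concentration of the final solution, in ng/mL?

3.60 ng/mL

Overall dilution factor = 39.98 × 20 × 40.08 × 15 × 19.99 = 9.61 × 10⁶.
34.6 g/L / 9.61 × 10⁶ = 3.60 × 10⁻⁶ g/L = 3.60 ng/mL.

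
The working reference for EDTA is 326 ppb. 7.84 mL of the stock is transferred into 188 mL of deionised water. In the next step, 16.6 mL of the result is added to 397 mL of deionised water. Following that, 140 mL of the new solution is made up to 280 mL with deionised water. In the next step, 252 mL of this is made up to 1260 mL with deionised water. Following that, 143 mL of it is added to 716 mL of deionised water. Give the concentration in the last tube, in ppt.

8.72 ppt

Overall dilution factor = 24.98 × 24.92 × 2 × 5 × 6.007 = 3.74 × 10⁴.
326 ppb / 3.74 × 10⁴ = 8.72 × 10⁻³ ppb = 8.72 ppt.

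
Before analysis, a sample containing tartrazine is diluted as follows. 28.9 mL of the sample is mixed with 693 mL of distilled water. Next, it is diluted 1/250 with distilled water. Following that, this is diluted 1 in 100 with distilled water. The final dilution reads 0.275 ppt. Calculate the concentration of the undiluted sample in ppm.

Overall dilution factor = 24.98 × 250 × 100 = 6.24 × 10⁵.
Original = 0.275 ppt × 6.24 × 10⁵ = 1.72 × 10⁵ ppt = 0.172 ppm.

0.172 ppm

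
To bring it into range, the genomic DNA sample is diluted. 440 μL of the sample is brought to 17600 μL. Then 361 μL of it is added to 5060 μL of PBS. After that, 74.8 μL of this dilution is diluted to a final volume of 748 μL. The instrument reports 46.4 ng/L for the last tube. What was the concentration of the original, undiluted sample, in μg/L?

279 μg/L

Overall dilution factor = 40 × 15.02 × 10 = 6007.
Original = 46.4 ng/L × 6007 = 2.79 × 10⁵ ng/L = 279 μg/L.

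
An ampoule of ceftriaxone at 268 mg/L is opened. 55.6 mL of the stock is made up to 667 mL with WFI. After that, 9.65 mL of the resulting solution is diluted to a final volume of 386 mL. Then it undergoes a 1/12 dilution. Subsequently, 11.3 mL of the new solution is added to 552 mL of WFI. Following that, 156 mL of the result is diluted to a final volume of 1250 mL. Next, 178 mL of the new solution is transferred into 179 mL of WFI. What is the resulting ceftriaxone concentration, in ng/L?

Overall dilution factor = 12.00 × 40 × 12 × 49.85 × 8.013 × 2.006 = 4.61 × 10⁶.
268 mg/L / 4.61 × 10⁶ = 5.81 × 10⁻⁵ mg/L = 58.1 ng/L.

58.1 ng/L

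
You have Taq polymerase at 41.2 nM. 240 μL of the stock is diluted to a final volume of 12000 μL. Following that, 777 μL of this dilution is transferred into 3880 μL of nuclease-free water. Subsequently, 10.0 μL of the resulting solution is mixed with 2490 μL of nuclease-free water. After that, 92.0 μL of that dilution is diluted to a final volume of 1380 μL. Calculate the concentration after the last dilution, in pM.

Overall dilution factor = 50 × 5.994 × 250 × 15 = 1.12 × 10⁶.
41.2 nM / 1.12 × 10⁶ = 3.67 × 10⁻⁵ nM = 0.0367 pM.

0.0367 pM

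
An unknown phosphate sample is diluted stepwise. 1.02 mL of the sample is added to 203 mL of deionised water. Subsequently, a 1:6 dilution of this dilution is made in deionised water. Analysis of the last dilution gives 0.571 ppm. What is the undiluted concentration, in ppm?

Overall dilution factor = 200.0 × 6 = 1200.
Original = 0.571 ppm × 1200 = 685 ppm.

685 ppm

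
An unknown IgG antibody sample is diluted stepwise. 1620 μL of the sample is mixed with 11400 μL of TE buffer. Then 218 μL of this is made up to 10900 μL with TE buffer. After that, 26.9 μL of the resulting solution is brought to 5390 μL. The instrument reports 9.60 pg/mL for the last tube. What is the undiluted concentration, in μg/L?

773 μg/L

Overall dilution factor = 8.037 × 50 × 200.4 = 8.05 × 10⁴.
Original = 9.60 pg/mL × 8.05 × 10⁴ = 7.73 × 10⁵ pg/mL = 773 μg/L.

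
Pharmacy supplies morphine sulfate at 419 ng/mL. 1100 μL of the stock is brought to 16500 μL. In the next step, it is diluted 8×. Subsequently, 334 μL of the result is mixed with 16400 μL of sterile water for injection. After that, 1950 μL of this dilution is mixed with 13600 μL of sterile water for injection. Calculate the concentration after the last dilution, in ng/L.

8.74 ng/L

Overall dilution factor = 15 × 8 × 50.10 × 7.974 = 4.79 × 10⁴.
419 ng/mL / 4.79 × 10⁴ = 8.74 × 10⁻³ ng/mL = 8.74 ng/L.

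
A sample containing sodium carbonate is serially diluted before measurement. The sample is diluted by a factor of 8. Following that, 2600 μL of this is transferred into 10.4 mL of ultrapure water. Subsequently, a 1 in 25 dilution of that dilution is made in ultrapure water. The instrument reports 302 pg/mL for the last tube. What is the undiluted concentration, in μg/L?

302 μg/L

Overall dilution factor = 8 × 5 × 25 = 1000.
Original = 302 pg/mL × 1000 = 3.02 × 10⁵ pg/mL = 302 μg/L.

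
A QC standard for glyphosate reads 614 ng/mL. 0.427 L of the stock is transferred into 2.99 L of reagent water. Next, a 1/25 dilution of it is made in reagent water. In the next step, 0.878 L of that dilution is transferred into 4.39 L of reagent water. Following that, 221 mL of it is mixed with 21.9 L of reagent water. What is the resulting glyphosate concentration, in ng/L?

5.11 ng/L

Overall dilution factor = 8.002 × 25 × 6 × 100.1 = 1.20 × 10⁵.
614 ng/mL / 1.20 × 10⁵ = 5.11 × 10⁻³ ng/mL = 5.11 ng/L.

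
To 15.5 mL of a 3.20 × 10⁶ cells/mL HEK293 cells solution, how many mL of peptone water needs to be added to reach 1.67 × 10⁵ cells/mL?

282 mL

V₂ = C₁V₁/C₂ = 3.20 × 10⁶ × 15.5 / 1.67 × 10⁵ = 297 mL.
Diluent to add = V₂ − V₁ = 297 − 15.5 = 282 mL.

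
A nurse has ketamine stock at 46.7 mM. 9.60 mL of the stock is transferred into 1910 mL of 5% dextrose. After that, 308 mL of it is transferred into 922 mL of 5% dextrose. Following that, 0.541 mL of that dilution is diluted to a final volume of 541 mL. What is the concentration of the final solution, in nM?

Overall dilution factor = 200.0 × 3.994 × 1000 = 7.99 × 10⁵.
46.7 mM / 7.99 × 10⁵ = 5.85 × 10⁻⁵ mM = 58.5 nM.

58.5 nM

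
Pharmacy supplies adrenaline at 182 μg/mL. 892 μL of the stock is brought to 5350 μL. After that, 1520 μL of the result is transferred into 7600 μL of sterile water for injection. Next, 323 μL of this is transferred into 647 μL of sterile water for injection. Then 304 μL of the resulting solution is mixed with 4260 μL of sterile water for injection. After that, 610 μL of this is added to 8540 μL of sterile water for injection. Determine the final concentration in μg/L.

7.48 μg/L

Overall dilution factor = 5.998 × 6 × 3.003 × 15.01 × 15 = 2.43 × 10⁴.
182 μg/mL / 2.43 × 10⁴ = 7.48 × 10⁻³ μg/mL = 7.48 μg/L.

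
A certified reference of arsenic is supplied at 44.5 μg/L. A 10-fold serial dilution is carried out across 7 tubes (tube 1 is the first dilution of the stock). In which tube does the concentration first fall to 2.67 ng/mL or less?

Tube n has concentration 44.5 μg/L / 10ⁿ.
Need 10ⁿ ≥ 44.5 μg/L / 2.67 ng/mL = 16.7, so n ≥ 1.22.
First such tube: n = 2.

tube 2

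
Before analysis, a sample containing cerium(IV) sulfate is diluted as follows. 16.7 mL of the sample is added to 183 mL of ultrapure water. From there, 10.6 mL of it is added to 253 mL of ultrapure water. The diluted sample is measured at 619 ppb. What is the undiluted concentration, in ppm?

Overall dilution factor = 11.96 × 24.87 = 297.
Original = 619 ppb × 297 = 1.84 × 10⁵ ppb = 184 ppm.

184 ppm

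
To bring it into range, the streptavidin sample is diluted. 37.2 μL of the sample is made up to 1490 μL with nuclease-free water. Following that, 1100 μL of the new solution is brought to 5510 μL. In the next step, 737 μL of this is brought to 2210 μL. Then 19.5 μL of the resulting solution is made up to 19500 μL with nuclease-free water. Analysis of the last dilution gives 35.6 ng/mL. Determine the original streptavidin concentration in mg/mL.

Overall dilution factor = 40.05 × 5.009 × 2.999 × 1000 = 6.02 × 10⁵.
Original = 35.6 ng/mL × 6.02 × 10⁵ = 2.14 × 10⁷ ng/mL = 21.4 mg/mL.

21.4 mg/mL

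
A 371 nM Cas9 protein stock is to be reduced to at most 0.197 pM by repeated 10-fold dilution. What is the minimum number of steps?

Need 10ⁿ ≥ 1.88 × 10⁶, so n ≥ log(1.88 × 10⁶)/log(10) = 6.27.
Minimum whole steps: n = 7.

7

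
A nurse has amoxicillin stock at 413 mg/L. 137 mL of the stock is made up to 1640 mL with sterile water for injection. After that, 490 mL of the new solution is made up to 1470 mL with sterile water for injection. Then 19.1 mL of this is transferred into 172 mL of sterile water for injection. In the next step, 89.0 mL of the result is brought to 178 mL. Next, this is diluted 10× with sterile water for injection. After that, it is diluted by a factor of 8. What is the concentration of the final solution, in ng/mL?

7.18 ng/mL

Overall dilution factor = 11.97 × 3 × 10.01 × 2 × 10 × 8 = 5.75 × 10⁴.
413 mg/L / 5.75 × 10⁴ = 7.18 × 10⁻³ mg/L = 7.18 ng/mL.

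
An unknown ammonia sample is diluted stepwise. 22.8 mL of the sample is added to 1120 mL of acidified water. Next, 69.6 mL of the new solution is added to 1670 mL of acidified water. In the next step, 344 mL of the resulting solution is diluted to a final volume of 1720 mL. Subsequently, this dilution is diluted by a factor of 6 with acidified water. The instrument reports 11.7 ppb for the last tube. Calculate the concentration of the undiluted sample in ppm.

Overall dilution factor = 50.12 × 24.99 × 5 × 6 = 3.76 × 10⁴.
Original = 11.7 ppb × 3.76 × 10⁴ = 4.40 × 10⁵ ppb = 440 ppm.

440 ppm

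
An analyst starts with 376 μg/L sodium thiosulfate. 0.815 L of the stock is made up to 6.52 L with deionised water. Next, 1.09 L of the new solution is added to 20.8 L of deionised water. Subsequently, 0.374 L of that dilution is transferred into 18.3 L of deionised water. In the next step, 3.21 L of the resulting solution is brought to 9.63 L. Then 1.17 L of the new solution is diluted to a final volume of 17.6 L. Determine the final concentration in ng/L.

1.04 ng/L

Overall dilution factor = 8 × 20.08 × 49.93 × 3 × 15.04 = 3.62 × 10⁵.
376 μg/L / 3.62 × 10⁵ = 1.04 × 10⁻³ μg/L = 1.04 ng/L.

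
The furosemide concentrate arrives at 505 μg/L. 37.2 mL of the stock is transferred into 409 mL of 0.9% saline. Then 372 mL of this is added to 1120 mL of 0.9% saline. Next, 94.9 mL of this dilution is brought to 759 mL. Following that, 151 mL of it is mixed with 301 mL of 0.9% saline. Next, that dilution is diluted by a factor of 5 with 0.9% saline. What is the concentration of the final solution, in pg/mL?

Overall dilution factor = 11.99 × 4.011 × 7.998 × 2.993 × 5 = 5759.
505 μg/L / 5759 = 0.0877 μg/L = 87.7 pg/mL.

87.7 pg/mL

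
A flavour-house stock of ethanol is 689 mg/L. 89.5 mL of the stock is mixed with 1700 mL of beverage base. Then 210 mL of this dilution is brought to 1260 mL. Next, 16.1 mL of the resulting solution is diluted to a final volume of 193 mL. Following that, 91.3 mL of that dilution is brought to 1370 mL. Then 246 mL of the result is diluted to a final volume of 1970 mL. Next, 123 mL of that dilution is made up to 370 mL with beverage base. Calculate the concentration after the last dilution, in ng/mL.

Overall dilution factor = 19.99 × 6 × 11.99 × 15.01 × 8.008 × 3.008 = 5.20 × 10⁵.
689 mg/L / 5.20 × 10⁵ = 1.33 × 10⁻³ mg/L = 1.33 ng/mL.

1.33 ng/mL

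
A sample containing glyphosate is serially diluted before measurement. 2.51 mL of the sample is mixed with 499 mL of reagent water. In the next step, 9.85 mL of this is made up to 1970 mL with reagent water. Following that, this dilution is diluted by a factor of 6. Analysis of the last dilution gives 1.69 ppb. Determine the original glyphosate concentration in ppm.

405 ppm

Overall dilution factor = 199.8 × 200 × 6 = 2.40 × 10⁵.
Original = 1.69 ppb × 2.40 × 10⁵ = 4.05 × 10⁵ ppb = 405 ppm.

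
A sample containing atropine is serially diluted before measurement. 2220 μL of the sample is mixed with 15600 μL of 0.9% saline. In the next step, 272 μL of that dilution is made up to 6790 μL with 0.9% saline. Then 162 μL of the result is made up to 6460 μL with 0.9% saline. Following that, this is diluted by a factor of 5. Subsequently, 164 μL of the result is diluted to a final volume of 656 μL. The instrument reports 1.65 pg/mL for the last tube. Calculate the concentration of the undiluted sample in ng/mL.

Overall dilution factor = 8.027 × 24.96 × 39.88 × 5 × 4 = 1.60 × 10⁵.
Original = 1.65 pg/mL × 1.60 × 10⁵ = 2.64 × 10⁵ pg/mL = 264 ng/mL.

264 ng/mL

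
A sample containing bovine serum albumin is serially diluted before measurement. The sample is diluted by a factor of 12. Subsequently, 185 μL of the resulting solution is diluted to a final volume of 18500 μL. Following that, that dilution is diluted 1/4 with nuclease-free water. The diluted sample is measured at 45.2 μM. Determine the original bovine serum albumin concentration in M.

Overall dilution factor = 12 × 100 × 4 = 4800.
Original = 45.2 μM × 4800 = 2.17 × 10⁵ μM = 0.217 M.

0.217 M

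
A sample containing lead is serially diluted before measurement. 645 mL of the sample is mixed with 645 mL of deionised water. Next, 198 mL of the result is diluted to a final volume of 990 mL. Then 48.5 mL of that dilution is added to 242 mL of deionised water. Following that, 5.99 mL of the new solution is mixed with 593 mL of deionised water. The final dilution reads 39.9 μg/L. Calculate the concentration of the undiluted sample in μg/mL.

239 μg/mL

Overall dilution factor = 2 × 5 × 5.990 × 100.00 = 5990.
Original = 39.9 μg/L × 5990 = 2.39 × 10⁵ μg/L = 239 μg/mL.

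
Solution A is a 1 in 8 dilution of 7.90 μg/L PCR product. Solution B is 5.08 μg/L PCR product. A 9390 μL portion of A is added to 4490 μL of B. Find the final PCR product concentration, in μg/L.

C_A = 7.90 μg/L / 8 = 0.988 μg/L.
C_mix = (C_A·V_A + C_B·V_B)/(V_A + V_B) = (0.988×9390 + 5.08×4490) / 13880 = 2.31 μg/L.

2.31 μg/L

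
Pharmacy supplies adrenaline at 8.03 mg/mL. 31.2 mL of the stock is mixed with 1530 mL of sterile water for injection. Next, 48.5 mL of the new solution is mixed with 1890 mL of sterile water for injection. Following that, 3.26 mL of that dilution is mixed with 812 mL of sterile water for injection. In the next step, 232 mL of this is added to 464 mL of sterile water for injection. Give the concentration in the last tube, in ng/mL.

Overall dilution factor = 50.04 × 39.97 × 250.1 × 3 = 1.50 × 10⁶.
8.03 mg/mL / 1.50 × 10⁶ = 5.35 × 10⁻⁶ mg/mL = 5.35 ng/mL.

5.35 ng/mL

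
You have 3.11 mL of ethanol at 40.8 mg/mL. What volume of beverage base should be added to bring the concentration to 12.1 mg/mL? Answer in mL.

V₂ = C₁V₁/C₂ = 40.8 × 3.11 / 12.1 = 10.5 mL.
Diluent to add = V₂ − V₁ = 10.5 − 3.11 = 7.38 mL.

7.38 mL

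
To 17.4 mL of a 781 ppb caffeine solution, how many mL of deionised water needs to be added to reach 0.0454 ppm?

0.0454 ppm = 45.4 ppb.
V₂ = C₁V₁/C₂ = 781 × 17.4 / 45.4 = 299 mL.
Diluent to add = V₂ − V₁ = 299 − 17.4 = 282 mL.

282 mL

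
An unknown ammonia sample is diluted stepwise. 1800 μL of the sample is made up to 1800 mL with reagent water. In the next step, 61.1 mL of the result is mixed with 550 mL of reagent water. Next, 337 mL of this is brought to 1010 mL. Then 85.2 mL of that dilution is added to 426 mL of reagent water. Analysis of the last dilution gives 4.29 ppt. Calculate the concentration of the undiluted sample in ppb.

Overall dilution factor = 1000 × 10.00 × 2.997 × 6 = 1.80 × 10⁵.
Original = 4.29 ppt × 1.80 × 10⁵ = 7.72 × 10⁵ ppt = 772 ppb.

772 ppb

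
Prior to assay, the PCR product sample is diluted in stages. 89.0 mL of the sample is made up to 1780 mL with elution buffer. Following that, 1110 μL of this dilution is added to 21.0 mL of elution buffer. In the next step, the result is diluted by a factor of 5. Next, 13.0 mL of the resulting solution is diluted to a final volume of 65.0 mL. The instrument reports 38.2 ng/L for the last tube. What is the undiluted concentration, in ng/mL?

380 ng/mL

Overall dilution factor = 20 × 19.92 × 5 × 5 = 9959.
Original = 38.2 ng/L × 9959 = 3.80 × 10⁵ ng/L = 380 ng/mL.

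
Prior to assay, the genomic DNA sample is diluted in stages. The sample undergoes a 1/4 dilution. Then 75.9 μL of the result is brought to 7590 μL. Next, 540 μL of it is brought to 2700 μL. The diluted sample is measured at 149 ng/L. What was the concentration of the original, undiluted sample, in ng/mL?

Overall dilution factor = 4 × 100 × 5 = 2000.
Original = 149 ng/L × 2000 = 2.98 × 10⁵ ng/L = 298 ng/mL.

298 ng/mL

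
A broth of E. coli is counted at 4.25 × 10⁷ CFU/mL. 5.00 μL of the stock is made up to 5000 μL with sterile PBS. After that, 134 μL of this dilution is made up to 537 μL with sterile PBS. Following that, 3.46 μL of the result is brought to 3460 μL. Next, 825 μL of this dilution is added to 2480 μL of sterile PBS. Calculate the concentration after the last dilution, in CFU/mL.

Overall dilution factor = 1000 × 4.007 × 1000 × 4.006 = 1.61 × 10⁷.
4.25 × 10⁷ CFU/mL / 1.61 × 10⁷ = 2.65 CFU/mL.

2.65 CFU/mL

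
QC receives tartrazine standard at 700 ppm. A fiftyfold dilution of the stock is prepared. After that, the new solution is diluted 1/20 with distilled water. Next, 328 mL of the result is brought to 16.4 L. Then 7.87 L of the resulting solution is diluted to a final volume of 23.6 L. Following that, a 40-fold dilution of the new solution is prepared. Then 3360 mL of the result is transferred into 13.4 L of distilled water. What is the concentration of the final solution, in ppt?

23.4 ppt

Overall dilution factor = 50 × 20 × 50 × 2.999 × 40 × 4.988 = 2.99 × 10⁷.
700 ppm / 2.99 × 10⁷ = 2.34 × 10⁻⁵ ppm = 23.4 ppt.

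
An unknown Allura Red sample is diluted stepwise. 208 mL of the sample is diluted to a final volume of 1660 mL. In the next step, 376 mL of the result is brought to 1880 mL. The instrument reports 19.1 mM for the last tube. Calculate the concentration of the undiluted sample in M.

Overall dilution factor = 7.981 × 5 = 39.9.
Original = 19.1 mM × 39.9 = 762 mM = 0.762 M.

0.762 M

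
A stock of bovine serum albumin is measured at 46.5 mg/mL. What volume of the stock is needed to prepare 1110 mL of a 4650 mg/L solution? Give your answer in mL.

4650 mg/L = 4.65 mg/mL.
V₁ = C₂V₂/C₁ = 4.65 × 1110 / 46.5 = 111 mL.

111 mL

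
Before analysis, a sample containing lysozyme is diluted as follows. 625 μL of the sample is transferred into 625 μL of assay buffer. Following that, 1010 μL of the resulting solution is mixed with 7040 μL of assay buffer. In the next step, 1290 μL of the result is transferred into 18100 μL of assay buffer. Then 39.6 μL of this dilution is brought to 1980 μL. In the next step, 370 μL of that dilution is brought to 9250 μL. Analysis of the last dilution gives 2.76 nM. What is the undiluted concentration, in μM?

827 μM

Overall dilution factor = 2 × 7.970 × 15.03 × 50 × 25 = 3.00 × 10⁵.
Original = 2.76 nM × 3.00 × 10⁵ = 8.27 × 10⁵ nM = 827 μM.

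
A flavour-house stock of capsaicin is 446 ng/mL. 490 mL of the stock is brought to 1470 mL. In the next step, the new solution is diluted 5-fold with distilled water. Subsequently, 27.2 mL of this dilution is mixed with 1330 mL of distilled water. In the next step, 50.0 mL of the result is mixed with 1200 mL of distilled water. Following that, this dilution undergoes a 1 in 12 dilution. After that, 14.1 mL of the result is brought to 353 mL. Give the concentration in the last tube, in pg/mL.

0.0793 pg/mL

Overall dilution factor = 3 × 5 × 49.90 × 25 × 12 × 25.04 = 5.62 × 10⁶.
446 ng/mL / 5.62 × 10⁶ = 7.93 × 10⁻⁵ ng/mL = 0.0793 pg/mL.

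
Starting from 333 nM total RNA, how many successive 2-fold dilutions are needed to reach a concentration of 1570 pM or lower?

8

Need 2ⁿ ≥ 212, so n ≥ log(212)/log(2) = 7.73.
Minimum whole steps: n = 8.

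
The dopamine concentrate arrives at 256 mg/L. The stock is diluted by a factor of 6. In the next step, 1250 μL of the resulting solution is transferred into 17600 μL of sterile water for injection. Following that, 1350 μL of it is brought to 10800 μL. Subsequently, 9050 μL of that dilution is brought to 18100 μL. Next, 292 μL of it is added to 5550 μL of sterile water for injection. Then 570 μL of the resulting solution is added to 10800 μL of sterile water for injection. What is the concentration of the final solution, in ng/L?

Overall dilution factor = 6 × 15.08 × 8 × 2 × 20.01 × 19.95 = 5.78 × 10⁵.
256 mg/L / 5.78 × 10⁵ = 4.43 × 10⁻⁴ mg/L = 443 ng/L.

443 ng/L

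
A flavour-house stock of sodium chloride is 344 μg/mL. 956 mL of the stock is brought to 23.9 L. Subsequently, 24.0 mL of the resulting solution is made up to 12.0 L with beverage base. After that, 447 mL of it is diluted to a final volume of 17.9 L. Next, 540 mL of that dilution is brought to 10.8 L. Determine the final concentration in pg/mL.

34.4 pg/mL

Overall dilution factor = 25 × 500 × 40.04 × 20 = 1.00 × 10⁷.
344 μg/mL / 1.00 × 10⁷ = 3.44 × 10⁻⁵ μg/mL = 34.4 pg/mL.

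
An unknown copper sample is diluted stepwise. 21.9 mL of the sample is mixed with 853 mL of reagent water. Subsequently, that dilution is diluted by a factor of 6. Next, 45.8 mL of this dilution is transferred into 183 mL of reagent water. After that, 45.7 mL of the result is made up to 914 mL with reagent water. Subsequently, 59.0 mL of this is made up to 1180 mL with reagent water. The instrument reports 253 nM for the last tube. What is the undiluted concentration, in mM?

121 mM

Overall dilution factor = 39.95 × 6 × 4.996 × 20 × 20 = 4.79 × 10⁵.
Original = 253 nM × 4.79 × 10⁵ = 1.21 × 10⁸ nM = 121 mM.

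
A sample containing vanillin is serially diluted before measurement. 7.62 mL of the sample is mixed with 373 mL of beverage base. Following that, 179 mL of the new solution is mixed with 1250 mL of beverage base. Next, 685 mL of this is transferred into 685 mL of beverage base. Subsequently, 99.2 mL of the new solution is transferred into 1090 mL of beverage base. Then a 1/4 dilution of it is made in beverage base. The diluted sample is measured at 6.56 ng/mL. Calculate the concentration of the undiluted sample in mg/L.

Overall dilution factor = 49.95 × 7.983 × 2 × 11.99 × 4 = 3.82 × 10⁴.
Original = 6.56 ng/mL × 3.82 × 10⁴ = 2.51 × 10⁵ ng/mL = 251 mg/L.

251 mg/L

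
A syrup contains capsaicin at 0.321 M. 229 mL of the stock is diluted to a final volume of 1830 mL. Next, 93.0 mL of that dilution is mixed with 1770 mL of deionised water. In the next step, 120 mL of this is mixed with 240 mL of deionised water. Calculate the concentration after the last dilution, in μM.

Overall dilution factor = 7.991 × 20.03 × 3 = 480.
0.321 M / 480 = 6.68 × 10⁻⁴ M = 668 μM.

668 μM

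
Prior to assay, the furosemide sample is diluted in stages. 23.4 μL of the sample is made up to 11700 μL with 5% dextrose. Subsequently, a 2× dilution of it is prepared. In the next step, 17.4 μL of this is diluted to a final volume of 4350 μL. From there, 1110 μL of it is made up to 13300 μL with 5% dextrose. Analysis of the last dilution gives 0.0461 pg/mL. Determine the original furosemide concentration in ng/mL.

138 ng/mL

Overall dilution factor = 500 × 2 × 250 × 11.98 = 3.00 × 10⁶.
Original = 0.0461 pg/mL × 3.00 × 10⁶ = 1.38 × 10⁵ pg/mL = 138 ng/mL.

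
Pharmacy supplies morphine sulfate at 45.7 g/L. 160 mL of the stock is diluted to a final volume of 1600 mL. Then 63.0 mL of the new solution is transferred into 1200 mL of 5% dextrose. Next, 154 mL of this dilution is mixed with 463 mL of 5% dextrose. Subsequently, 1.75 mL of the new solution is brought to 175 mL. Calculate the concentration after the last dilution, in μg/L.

Overall dilution factor = 10 × 20.05 × 4.006 × 100 = 8.03 × 10⁴.
45.7 g/L / 8.03 × 10⁴ = 5.69 × 10⁻⁴ g/L = 569 μg/L.

569 μg/L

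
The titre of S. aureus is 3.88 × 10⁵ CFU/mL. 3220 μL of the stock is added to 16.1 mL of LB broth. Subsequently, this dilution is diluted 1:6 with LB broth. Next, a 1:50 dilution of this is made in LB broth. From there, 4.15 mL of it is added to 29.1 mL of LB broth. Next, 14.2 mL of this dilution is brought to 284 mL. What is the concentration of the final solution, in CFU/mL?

1.35 CFU/mL

Overall dilution factor = 6 × 6 × 50 × 8.012 × 20 = 2.88 × 10⁵.
3.88 × 10⁵ CFU/mL / 2.88 × 10⁵ = 1.35 CFU/mL.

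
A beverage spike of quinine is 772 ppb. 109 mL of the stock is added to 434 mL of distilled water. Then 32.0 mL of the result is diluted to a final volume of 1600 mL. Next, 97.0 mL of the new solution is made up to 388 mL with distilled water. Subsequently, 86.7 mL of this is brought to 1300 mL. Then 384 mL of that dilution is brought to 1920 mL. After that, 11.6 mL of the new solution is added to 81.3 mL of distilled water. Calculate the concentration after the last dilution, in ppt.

Overall dilution factor = 4.982 × 50 × 4 × 14.99 × 5 × 8.009 = 5.98 × 10⁵.
772 ppb / 5.98 × 10⁵ = 1.29 × 10⁻³ ppb = 1.29 ppt.

1.29 ppt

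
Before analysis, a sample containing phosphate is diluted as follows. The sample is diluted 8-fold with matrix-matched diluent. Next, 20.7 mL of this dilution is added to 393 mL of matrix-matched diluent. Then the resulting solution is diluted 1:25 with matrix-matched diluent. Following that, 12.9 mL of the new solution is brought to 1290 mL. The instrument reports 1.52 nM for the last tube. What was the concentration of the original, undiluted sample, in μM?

608 μM

Overall dilution factor = 8 × 19.99 × 25 × 100 = 4.00 × 10⁵.
Original = 1.52 nM × 4.00 × 10⁵ = 6.08 × 10⁵ nM = 608 μM.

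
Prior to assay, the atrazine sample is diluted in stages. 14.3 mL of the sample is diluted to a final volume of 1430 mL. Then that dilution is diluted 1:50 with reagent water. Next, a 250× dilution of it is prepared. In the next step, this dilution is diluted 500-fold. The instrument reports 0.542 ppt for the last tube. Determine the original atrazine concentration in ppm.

339 ppm

Overall dilution factor = 100 × 50 × 250 × 500 = 6.25 × 10⁸.
Original = 0.542 ppt × 6.25 × 10⁸ = 3.39 × 10⁸ ppt = 339 ppm.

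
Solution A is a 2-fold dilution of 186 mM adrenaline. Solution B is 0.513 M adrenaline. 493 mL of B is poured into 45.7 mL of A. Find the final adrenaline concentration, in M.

0.477 M

C_A = 186 mM / 2 = 93.0 mM.
C_B = 0.513 M = 513 mM.
C_mix = (C_A·V_A + C_B·V_B)/(V_A + V_B) = (93.0×45.7 + 513×493) / 538.7 = 477 mM = 0.477 M.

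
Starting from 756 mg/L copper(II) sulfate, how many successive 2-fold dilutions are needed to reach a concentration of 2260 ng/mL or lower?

9

Need 2ⁿ ≥ 335, so n ≥ log(335)/log(2) = 8.39.
Minimum whole steps: n = 9.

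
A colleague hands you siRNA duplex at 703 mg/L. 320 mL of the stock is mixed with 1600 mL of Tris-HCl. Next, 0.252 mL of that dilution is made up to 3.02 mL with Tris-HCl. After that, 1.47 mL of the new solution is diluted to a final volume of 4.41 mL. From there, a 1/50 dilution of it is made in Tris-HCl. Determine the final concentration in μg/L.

65.2 μg/L

Overall dilution factor = 6 × 11.98 × 3 × 50 = 1.08 × 10⁴.
703 mg/L / 1.08 × 10⁴ = 0.0652 mg/L = 65.2 μg/L.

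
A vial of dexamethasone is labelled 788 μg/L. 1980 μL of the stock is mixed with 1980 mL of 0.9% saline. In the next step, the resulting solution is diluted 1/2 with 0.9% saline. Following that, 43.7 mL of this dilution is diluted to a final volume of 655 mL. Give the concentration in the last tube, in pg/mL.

Overall dilution factor = 1001 × 2 × 14.99 = 3.00 × 10⁴.
788 μg/L / 3.00 × 10⁴ = 0.0263 μg/L = 26.3 pg/mL.

26.3 pg/mL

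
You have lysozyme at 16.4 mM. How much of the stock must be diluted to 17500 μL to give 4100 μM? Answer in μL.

4100 μM = 4.10 mM.
V₁ = C₂V₂/C₁ = 4.10 × 17500 / 16.4 = 4375 μL.

4380 μL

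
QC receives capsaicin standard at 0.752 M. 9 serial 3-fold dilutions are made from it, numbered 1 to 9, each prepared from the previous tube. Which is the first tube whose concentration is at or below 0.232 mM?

Tube n has concentration 0.752 M / 3ⁿ.
Need 3ⁿ ≥ 0.752 M / 0.232 mM = 3241, so n ≥ 7.36.
First such tube: n = 8.

tube 8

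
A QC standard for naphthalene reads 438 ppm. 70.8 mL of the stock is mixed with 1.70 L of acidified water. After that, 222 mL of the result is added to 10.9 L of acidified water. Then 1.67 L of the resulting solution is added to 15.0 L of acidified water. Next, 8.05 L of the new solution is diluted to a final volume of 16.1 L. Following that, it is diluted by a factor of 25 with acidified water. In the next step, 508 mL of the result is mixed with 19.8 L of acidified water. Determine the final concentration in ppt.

Overall dilution factor = 25.01 × 50.10 × 9.982 × 2 × 25 × 39.98 = 2.50 × 10⁷.
438 ppm / 2.50 × 10⁷ = 1.75 × 10⁻⁵ ppm = 17.5 ppt.

17.5 ppt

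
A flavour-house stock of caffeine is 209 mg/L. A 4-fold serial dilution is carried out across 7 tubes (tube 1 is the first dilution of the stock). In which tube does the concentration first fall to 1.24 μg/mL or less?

Tube n has concentration 209 mg/L / 4ⁿ.
Need 4ⁿ ≥ 209 mg/L / 1.24 μg/mL = 169, so n ≥ 3.70.
First such tube: n = 4.

tube 4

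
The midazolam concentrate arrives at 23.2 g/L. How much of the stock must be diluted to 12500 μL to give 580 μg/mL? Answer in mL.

0.312 mL

580 μg/mL = 0.580 g/L.
V₁ = C₂V₂/C₁ = 0.580 × 12500 / 23.2 = 312 μL = 0.312 mL.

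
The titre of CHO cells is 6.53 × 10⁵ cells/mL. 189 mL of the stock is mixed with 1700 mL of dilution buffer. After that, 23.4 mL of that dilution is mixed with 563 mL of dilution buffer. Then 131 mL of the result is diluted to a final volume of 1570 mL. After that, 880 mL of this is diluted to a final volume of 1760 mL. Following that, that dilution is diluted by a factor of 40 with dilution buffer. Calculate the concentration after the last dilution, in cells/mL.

2.72 cells/mL

Overall dilution factor = 9.995 × 25.06 × 11.98 × 2 × 40 = 2.40 × 10⁵.
6.53 × 10⁵ cells/mL / 2.40 × 10⁵ = 2.72 cells/mL.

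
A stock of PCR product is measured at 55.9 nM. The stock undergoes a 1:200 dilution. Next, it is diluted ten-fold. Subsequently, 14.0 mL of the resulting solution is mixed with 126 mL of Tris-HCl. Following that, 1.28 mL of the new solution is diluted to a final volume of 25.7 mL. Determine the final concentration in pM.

0.139 pM

Overall dilution factor = 200 × 10 × 10 × 20.08 = 4.02 × 10⁵.
55.9 nM / 4.02 × 10⁵ = 1.39 × 10⁻⁴ nM = 0.139 pM.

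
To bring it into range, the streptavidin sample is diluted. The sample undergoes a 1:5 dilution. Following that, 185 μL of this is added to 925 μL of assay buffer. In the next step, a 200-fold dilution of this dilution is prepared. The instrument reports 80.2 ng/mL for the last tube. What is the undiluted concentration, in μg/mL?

Overall dilution factor = 5 × 6 × 200 = 6000.
Original = 80.2 ng/mL × 6000 = 4.81 × 10⁵ ng/mL = 481 μg/mL.

481 μg/mL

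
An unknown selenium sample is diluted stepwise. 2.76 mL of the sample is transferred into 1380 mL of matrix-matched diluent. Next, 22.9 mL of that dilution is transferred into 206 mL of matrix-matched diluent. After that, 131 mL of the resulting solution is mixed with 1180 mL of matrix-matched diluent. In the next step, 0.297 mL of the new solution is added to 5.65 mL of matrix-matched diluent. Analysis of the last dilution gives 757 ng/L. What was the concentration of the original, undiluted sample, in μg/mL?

760 μg/mL

Overall dilution factor = 501 × 9.996 × 10.01 × 20.02 = 1.00 × 10⁶.
Original = 757 ng/L × 1.00 × 10⁶ = 7.60 × 10⁸ ng/L = 760 μg/mL.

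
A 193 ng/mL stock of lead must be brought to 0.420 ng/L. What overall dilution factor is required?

4.60 × 10⁵

Factor = C₀/C_target = 193 ng/mL / 0.420 ng/L = 4.60 × 10⁵.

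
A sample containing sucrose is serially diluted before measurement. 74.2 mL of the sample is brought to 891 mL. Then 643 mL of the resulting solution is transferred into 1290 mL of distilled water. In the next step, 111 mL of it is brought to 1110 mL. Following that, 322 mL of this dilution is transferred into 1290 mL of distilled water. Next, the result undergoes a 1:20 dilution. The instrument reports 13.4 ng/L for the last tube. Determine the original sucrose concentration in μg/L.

Overall dilution factor = 12.01 × 3.006 × 10 × 5.006 × 20 = 3.61 × 10⁴.
Original = 13.4 ng/L × 3.61 × 10⁴ = 4.84 × 10⁵ ng/L = 484 μg/L.

484 μg/L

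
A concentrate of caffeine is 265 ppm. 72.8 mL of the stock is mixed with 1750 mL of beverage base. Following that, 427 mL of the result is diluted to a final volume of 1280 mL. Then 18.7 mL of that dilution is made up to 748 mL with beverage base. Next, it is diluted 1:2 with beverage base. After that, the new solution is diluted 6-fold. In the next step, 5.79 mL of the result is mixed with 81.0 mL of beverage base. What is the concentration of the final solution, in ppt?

Overall dilution factor = 25.04 × 2.998 × 40 × 2 × 6 × 14.99 = 5.40 × 10⁵.
265 ppm / 5.40 × 10⁵ = 4.91 × 10⁻⁴ ppm = 491 ppt.

491 ppt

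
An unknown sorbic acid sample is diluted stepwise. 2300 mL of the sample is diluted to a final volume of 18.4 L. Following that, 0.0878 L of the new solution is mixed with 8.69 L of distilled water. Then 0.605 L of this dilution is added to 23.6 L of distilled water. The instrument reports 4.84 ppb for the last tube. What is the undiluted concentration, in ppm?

155 ppm

Overall dilution factor = 8 × 99.97 × 40.01 = 3.20 × 10⁴.
Original = 4.84 ppb × 3.20 × 10⁴ = 1.55 × 10⁵ ppb = 155 ppm.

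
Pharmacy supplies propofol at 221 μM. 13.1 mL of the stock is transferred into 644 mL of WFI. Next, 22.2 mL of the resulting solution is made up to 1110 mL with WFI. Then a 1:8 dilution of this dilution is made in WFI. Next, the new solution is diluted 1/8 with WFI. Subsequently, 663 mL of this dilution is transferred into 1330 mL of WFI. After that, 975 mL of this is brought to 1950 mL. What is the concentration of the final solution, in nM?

0.229 nM

Overall dilution factor = 50.16 × 50 × 8 × 8 × 3.006 × 2 = 9.65 × 10⁵.
221 μM / 9.65 × 10⁵ = 2.29 × 10⁻⁴ μM = 0.229 nM.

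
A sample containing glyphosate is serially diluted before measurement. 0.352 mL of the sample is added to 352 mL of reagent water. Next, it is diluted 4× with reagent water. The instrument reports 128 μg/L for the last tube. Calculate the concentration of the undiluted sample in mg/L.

513 mg/L

Overall dilution factor = 1001 × 4 = 4004.
Original = 128 μg/L × 4004 = 5.13 × 10⁵ μg/L = 513 mg/L.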